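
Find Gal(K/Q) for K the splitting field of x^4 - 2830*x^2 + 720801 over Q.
Gal(K/Q) = Z/2Z (cyclic of order 2)

f factors as (x^2 - 283)(x^2 - 2547), so the splitting field is K = Q(sqrt(283), sqrt(2547)). The squarefree part of 283 is 283 and the squarefree part of 2547 is also 283, so sqrt(283) and sqrt(2547) are both rational multiples of sqrt(283). Hence Q(sqrt(283)) = Q(sqrt(2547)) = Q(sqrt(283)), and the splitting field collapses to a single degree-2 extension with Galois group Z/2Z.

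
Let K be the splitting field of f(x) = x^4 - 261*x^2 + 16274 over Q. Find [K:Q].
[K:Q] = 4

f factors as (x^2 - 103)(x^2 - 158); the splitting field is K = Q(sqrt(103), sqrt(158)). Since 103, 158, and 16274 are all non-squares in Q, the three subfields Q(sqrt(103)), Q(sqrt(158)), Q(sqrt(16274)) are distinct degree-2 extensions, so [K:Q] = 4 (Klein four Galois group).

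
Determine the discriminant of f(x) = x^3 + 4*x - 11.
Δ = -3523

For a depressed cubic x^3 + p x + q the discriminant is Δ = -4 p^3 - 27 q^2 = -4*(4)^3 - 27*(-11)^2 = -256 - 3267 = -3523.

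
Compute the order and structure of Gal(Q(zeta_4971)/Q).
|Gal(Q(zeta_4971)/Q)| = phi(4971) = 3312; group ≅ (Z/4971Z)^* ≅ Z/2Z × Z/1656Z

The n-th cyclotomic polynomial Φ_4971(x) is the minimal polynomial of zeta_4971 over Q and has degree phi(4971) = 3312. So Q(zeta_4971) is a degree-3312 Galois extension with Galois group (Z/4971Z)^*. By CRT, (Z/4971Z)^* ≅ (Z/3Z)^* × (Z/1657Z)^*. Each prime-power unit group is (Z/3Z)^* ≅ Z/2Z; (Z/1657Z)^* ≅ Z/1656Z. Hence Gal(Q(zeta_4971)/Q) ≅ Z/2Z × Z/1656Z.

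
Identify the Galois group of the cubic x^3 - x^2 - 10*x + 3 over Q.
Gal(K/Q) = S_3 (symmetric group of order 6)

Compute the discriminant of x^3 + (-1)*x^2 + (-10)*x + (3): Δ = 4409. Since Δ is not a rational square, the Galois group is not contained in A_3; it must be the full S_3 (irreducibility of the cubic rules out anything smaller).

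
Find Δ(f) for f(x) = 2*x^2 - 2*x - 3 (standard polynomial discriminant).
Δ = 28

For a quadratic a x^2 + b x + c the discriminant is Δ = b^2 - 4ac = (-2)^2 - 4*(2)*(-3) = 4 - (-24) = 28.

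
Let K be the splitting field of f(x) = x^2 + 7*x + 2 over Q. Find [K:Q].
[K:Q] = 2

The discriminant of x^2 + (7)*x + (2) is b^2 - 4c = 49 - (8) = 41. Since 41 is not a perfect square in Q, the polynomial is irreducible over Q. Its two roots generate a degree-2 extension, so [K:Q] = 2.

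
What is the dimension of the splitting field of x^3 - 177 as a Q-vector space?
[K:Q] = 6

x^3 - 177 has one real root r = 177^(1/3) and two complex roots r*zeta_3, r*zeta_3^2 where zeta_3 = e^(2*pi*i/3). The splitting field is Q(r, zeta_3). [Q(r):Q] = 3 and [Q(zeta_3):Q] = 2 with gcd = 1, so [Q(r, zeta_3):Q] = 3 * 2 = 6.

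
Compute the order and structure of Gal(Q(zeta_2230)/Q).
|Gal(Q(zeta_2230)/Q)| = phi(2230) = 888; group ≅ (Z/2230Z)^* ≅ Z/4Z × Z/222Z

The n-th cyclotomic polynomial Φ_2230(x) is the minimal polynomial of zeta_2230 over Q and has degree phi(2230) = 888. So Q(zeta_2230) is a degree-888 Galois extension with Galois group (Z/2230Z)^*. By CRT, (Z/2230Z)^* ≅ (Z/2Z)^* × (Z/5Z)^* × (Z/223Z)^*. Each prime-power unit group is (Z/2Z)^* ≅ trivial group (order 1); (Z/5Z)^* ≅ Z/4Z; (Z/223Z)^* ≅ Z/222Z. Hence Gal(Q(zeta_2230)/Q) ≅ Z/4Z × Z/222Z.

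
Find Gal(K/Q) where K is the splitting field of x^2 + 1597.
Gal(K/Q) = Z/2Z (cyclic of order 2)

x^2 + 1597 is irreducible over Q since -1597 is not a rational square. The splitting field Q(sqrt(-1597)) has degree 2 over Q, and its unique nontrivial automorphism is sqrt(-1597) ↦ -sqrt(-1597). Hence Gal(Q(sqrt(-1597))/Q) = Z/2Z.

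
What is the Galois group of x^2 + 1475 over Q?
Gal(K/Q) = Z/2Z (cyclic of order 2)

x^2 + 1475 is irreducible over Q since -1475 is not a rational square. The splitting field Q(sqrt(-1475)) has degree 2 over Q, and its unique nontrivial automorphism is sqrt(-1475) ↦ -sqrt(-1475). Hence Gal(Q(sqrt(-1475))/Q) = Z/2Z.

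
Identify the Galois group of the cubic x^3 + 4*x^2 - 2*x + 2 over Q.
Gal(K/Q) = S_3 (symmetric group of order 6)

Compute the discriminant of x^3 + (4)*x^2 + (-2)*x + (2): Δ = -812. Since Δ is not a rational square, the Galois group is not contained in A_3; it must be the full S_3 (irreducibility of the cubic rules out anything smaller).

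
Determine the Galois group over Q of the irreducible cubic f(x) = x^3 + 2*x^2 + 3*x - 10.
Gal(K/Q) = S_3 (symmetric group of order 6)

Compute the discriminant of x^3 + (2)*x^2 + (3)*x + (-10): Δ = -3532. Since Δ is not a rational square, the Galois group is not contained in A_3; it must be the full S_3 (irreducibility of the cubic rules out anything smaller).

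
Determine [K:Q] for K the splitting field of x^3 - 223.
[K:Q] = 6

x^3 - 223 has one real root r = 223^(1/3) and two complex roots r*zeta_3, r*zeta_3^2 where zeta_3 = e^(2*pi*i/3). The splitting field is Q(r, zeta_3). [Q(r):Q] = 3 and [Q(zeta_3):Q] = 2 with gcd = 1, so [Q(r, zeta_3):Q] = 3 * 2 = 6.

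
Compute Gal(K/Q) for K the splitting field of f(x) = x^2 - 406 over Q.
Gal(K/Q) = Z/2Z (cyclic of order 2)

x^2 - 406 is irreducible over Q since 406 is not a rational square. The splitting field Q(sqrt(406)) has degree 2 over Q, and its unique nontrivial automorphism is sqrt(406) ↦ -sqrt(406). Hence Gal(Q(sqrt(406))/Q) = Z/2Z.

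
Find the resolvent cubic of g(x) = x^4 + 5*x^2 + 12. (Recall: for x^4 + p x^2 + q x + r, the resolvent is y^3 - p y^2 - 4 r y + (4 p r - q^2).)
h(y) = y^3 - 5*y^2 - 48*y + 240

Identify coefficients: p = 5, q = 0, r = 12.
Plug into h(y) = y^3 - p y^2 - 4 r y + (4 p r - q^2):
  h(y) = y^3 - (5) y^2 - 4*(12) y + (4*(5)*(12) - (0)^2)
       = y^3 + (-5) y^2 + (-48) y + (240).
Simplifying: h(y) = y^3 - 5*y^2 - 48*y + 240.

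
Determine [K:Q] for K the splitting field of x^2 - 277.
[K:Q] = 2

The polynomial x^2 - 277 is irreducible over Q since 277 is not a perfect square. Its splitting field is Q(sqrt(277)), which has degree 2 over Q.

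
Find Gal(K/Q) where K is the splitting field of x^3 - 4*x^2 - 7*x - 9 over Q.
Gal(K/Q) = S_3 (symmetric group of order 6)

Compute the discriminant of x^3 + (-4)*x^2 + (-7)*x + (-9): Δ = -6871. Since Δ is not a rational square, the Galois group is not contained in A_3; it must be the full S_3 (irreducibility of the cubic rules out anything smaller).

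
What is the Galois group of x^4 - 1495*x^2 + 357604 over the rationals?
Gal(K/Q) = Z/2Z (cyclic of order 2)

f factors as (x^2 - 1196)(x^2 - 299), so the splitting field is K = Q(sqrt(1196), sqrt(299)). The squarefree part of 1196 is 299 and the squarefree part of 299 is also 299, so sqrt(1196) and sqrt(299) are both rational multiples of sqrt(299). Hence Q(sqrt(1196)) = Q(sqrt(299)) = Q(sqrt(299)), and the splitting field collapses to a single degree-2 extension with Galois group Z/2Z.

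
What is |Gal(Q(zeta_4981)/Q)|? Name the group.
|Gal(Q(zeta_4981)/Q)| = phi(4981) = 4672; group ≅ (Z/4981Z)^* ≅ Z/16Z × Z/292Z

The n-th cyclotomic polynomial Φ_4981(x) is the minimal polynomial of zeta_4981 over Q and has degree phi(4981) = 4672. So Q(zeta_4981) is a degree-4672 Galois extension with Galois group (Z/4981Z)^*. By CRT, (Z/4981Z)^* ≅ (Z/17Z)^* × (Z/293Z)^*. Each prime-power unit group is (Z/17Z)^* ≅ Z/16Z; (Z/293Z)^* ≅ Z/292Z. Hence Gal(Q(zeta_4981)/Q) ≅ Z/16Z × Z/292Z.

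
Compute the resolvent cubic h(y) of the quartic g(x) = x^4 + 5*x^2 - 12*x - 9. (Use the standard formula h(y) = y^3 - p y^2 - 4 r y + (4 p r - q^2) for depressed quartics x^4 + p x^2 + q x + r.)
h(y) = y^3 - 5*y^2 + 36*y - 324

Identify coefficients: p = 5, q = -12, r = -9.
Plug into h(y) = y^3 - p y^2 - 4 r y + (4 p r - q^2):
  h(y) = y^3 - (5) y^2 - 4*(-9) y + (4*(5)*(-9) - (-12)^2)
       = y^3 + (-5) y^2 + (36) y + (-324).
Simplifying: h(y) = y^3 - 5*y^2 + 36*y - 324.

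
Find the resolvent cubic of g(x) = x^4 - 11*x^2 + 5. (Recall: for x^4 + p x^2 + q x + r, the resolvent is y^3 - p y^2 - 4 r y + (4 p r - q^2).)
h(y) = y^3 + 11*y^2 - 20*y - 220

Identify coefficients: p = -11, q = 0, r = 5.
Plug into h(y) = y^3 - p y^2 - 4 r y + (4 p r - q^2):
  h(y) = y^3 - (-11) y^2 - 4*(5) y + (4*(-11)*(5) - (0)^2)
       = y^3 + (11) y^2 + (-20) y + (-220).
Simplifying: h(y) = y^3 + 11*y^2 - 20*y - 220.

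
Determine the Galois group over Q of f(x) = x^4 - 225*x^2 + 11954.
Gal(K/Q) = V_4 (Klein four-group, Z/2Z × Z/2Z)

f factors as (x^2 - 139)(x^2 - 86), so the splitting field is K = Q(sqrt(139), sqrt(86)). The elements 139, 86, 11954 are all non-squares in Q, so sqrt(139) and sqrt(86) generate independent quadratic extensions. Thus [K:Q] = 4 and Gal(K/Q) is generated by the two order-2 automorphisms sqrt(139) ↦ -sqrt(139) and sqrt(86) ↦ -sqrt(86), giving V_4.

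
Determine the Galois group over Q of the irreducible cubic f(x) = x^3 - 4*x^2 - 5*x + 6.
Gal(K/Q) = S_3 (symmetric group of order 6)

Compute the discriminant of x^3 + (-4)*x^2 + (-5)*x + (6): Δ = 3624. Since Δ is not a rational square, the Galois group is not contained in A_3; it must be the full S_3 (irreducibility of the cubic rules out anything smaller).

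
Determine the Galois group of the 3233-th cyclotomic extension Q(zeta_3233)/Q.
|Gal(Q(zeta_3233)/Q)| = phi(3233) = 3120; group ≅ (Z/3233Z)^* ≅ Z/52Z × Z/60Z

The n-th cyclotomic polynomial Φ_3233(x) is the minimal polynomial of zeta_3233 over Q and has degree phi(3233) = 3120. So Q(zeta_3233) is a degree-3120 Galois extension with Galois group (Z/3233Z)^*. By CRT, (Z/3233Z)^* ≅ (Z/53Z)^* × (Z/61Z)^*. Each prime-power unit group is (Z/53Z)^* ≅ Z/52Z; (Z/61Z)^* ≅ Z/60Z. Hence Gal(Q(zeta_3233)/Q) ≅ Z/52Z × Z/60Z.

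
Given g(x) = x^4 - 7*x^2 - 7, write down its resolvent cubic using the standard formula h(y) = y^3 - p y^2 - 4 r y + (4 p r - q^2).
h(y) = y^3 + 7*y^2 + 28*y + 196

Identify coefficients: p = -7, q = 0, r = -7.
Plug into h(y) = y^3 - p y^2 - 4 r y + (4 p r - q^2):
  h(y) = y^3 - (-7) y^2 - 4*(-7) y + (4*(-7)*(-7) - (0)^2)
       = y^3 + (7) y^2 + (28) y + (196).
Simplifying: h(y) = y^3 + 7*y^2 + 28*y + 196.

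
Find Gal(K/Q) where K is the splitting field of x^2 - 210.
Gal(K/Q) = Z/2Z (cyclic of order 2)

x^2 - 210 is irreducible over Q since 210 is not a rational square. The splitting field Q(sqrt(210)) has degree 2 over Q, and its unique nontrivial automorphism is sqrt(210) ↦ -sqrt(210). Hence Gal(Q(sqrt(210))/Q) = Z/2Z.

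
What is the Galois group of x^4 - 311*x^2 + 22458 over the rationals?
Gal(K/Q) = V_4 (Klein four-group, Z/2Z × Z/2Z)

f factors as (x^2 - 197)(x^2 - 114), so the splitting field is K = Q(sqrt(197), sqrt(114)). The elements 197, 114, 22458 are all non-squares in Q, so sqrt(197) and sqrt(114) generate independent quadratic extensions. Thus [K:Q] = 4 and Gal(K/Q) is generated by the two order-2 automorphisms sqrt(197) ↦ -sqrt(197) and sqrt(114) ↦ -sqrt(114), giving V_4.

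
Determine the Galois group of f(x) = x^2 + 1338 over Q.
Gal(K/Q) = Z/2Z (cyclic of order 2)

x^2 + 1338 is irreducible over Q since -1338 is not a rational square. The splitting field Q(sqrt(-1338)) has degree 2 over Q, and its unique nontrivial automorphism is sqrt(-1338) ↦ -sqrt(-1338). Hence Gal(Q(sqrt(-1338))/Q) = Z/2Z.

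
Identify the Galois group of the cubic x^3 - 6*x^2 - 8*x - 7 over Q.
Gal(K/Q) = S_3 (symmetric group of order 6)

Compute the discriminant of x^3 + (-6)*x^2 + (-8)*x + (-7): Δ = -9067. Since Δ is not a rational square, the Galois group is not contained in A_3; it must be the full S_3 (irreducibility of the cubic rules out anything smaller).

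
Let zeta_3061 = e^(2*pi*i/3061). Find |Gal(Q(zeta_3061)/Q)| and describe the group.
|Gal(Q(zeta_3061)/Q)| = phi(3061) = 3060; group ≅ (Z/3061Z)^* ≅ Z/3060Z

The n-th cyclotomic polynomial Φ_3061(x) is the minimal polynomial of zeta_3061 over Q and has degree phi(3061) = 3060. So Q(zeta_3061) is a degree-3060 Galois extension with Galois group (Z/3061Z)^*. (Z/3061Z)^* is cyclic since 3061 is an odd prime power (or 4). Hence Gal(Q(zeta_3061)/Q) ≅ Z/3060Z.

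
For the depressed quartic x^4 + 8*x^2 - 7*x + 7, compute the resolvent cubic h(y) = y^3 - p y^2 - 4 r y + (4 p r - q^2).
h(y) = y^3 - 8*y^2 - 28*y + 175

Identify coefficients: p = 8, q = -7, r = 7.
Plug into h(y) = y^3 - p y^2 - 4 r y + (4 p r - q^2):
  h(y) = y^3 - (8) y^2 - 4*(7) y + (4*(8)*(7) - (-7)^2)
       = y^3 + (-8) y^2 + (-28) y + (175).
Simplifying: h(y) = y^3 - 8*y^2 - 28*y + 175.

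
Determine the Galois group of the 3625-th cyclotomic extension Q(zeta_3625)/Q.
|Gal(Q(zeta_3625)/Q)| = phi(3625) = 2800; group ≅ (Z/3625Z)^* ≅ Z/28Z × Z/100Z

The n-th cyclotomic polynomial Φ_3625(x) is the minimal polynomial of zeta_3625 over Q and has degree phi(3625) = 2800. So Q(zeta_3625) is a degree-2800 Galois extension with Galois group (Z/3625Z)^*. By CRT, (Z/3625Z)^* ≅ (Z/125Z)^* × (Z/29Z)^*. Each prime-power unit group is (Z/125Z)^* ≅ Z/100Z; (Z/29Z)^* ≅ Z/28Z. Hence Gal(Q(zeta_3625)/Q) ≅ Z/28Z × Z/100Z.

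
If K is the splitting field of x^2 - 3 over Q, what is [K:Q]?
[K:Q] = 2

The polynomial x^2 - 3 is irreducible over Q since 3 is not a perfect square. Its splitting field is Q(sqrt(3)), which has degree 2 over Q.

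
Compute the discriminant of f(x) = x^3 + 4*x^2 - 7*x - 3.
Δ = 4193

For x^3 + a x^2 + b x + c the discriminant is Δ = 18 a b c - 4 a^3 c + a^2 b^2 - 4 b^3 - 27 c^2.
Plug a = 4, b = -7, c = -3:
  18*(4)*(-7)*(-3) - 4*(4)^3*(-3) + (4)^2*(-7)^2 - 4*(-7)^3 - 27*(-3)^2
  = 1512 + (768) + 784 + (1372) + (-243)
  = 4193.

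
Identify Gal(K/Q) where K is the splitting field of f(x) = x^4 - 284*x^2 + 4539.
Gal(K/Q) = V_4 (Klein four-group, Z/2Z × Z/2Z)

f factors as (x^2 - 267)(x^2 - 17), so the splitting field is K = Q(sqrt(267), sqrt(17)). The elements 267, 17, 4539 are all non-squares in Q, so sqrt(267) and sqrt(17) generate independent quadratic extensions. Thus [K:Q] = 4 and Gal(K/Q) is generated by the two order-2 automorphisms sqrt(267) ↦ -sqrt(267) and sqrt(17) ↦ -sqrt(17), giving V_4.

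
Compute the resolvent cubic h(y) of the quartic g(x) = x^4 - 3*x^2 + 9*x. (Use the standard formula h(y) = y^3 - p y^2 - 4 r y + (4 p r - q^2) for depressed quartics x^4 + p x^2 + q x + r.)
h(y) = y^3 + 3*y^2 - 81

Identify coefficients: p = -3, q = 9, r = 0.
Plug into h(y) = y^3 - p y^2 - 4 r y + (4 p r - q^2):
  h(y) = y^3 - (-3) y^2 - 4*(0) y + (4*(-3)*(0) - (9)^2)
       = y^3 + (3) y^2 + (0) y + (-81).
Simplifying: h(y) = y^3 + 3*y^2 - 81.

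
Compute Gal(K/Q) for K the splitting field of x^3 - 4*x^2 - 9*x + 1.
Gal(K/Q) = S_3 (symmetric group of order 6)

Compute the discriminant of x^3 + (-4)*x^2 + (-9)*x + (1): Δ = 5089. Since Δ is not a rational square, the Galois group is not contained in A_3; it must be the full S_3 (irreducibility of the cubic rules out anything smaller).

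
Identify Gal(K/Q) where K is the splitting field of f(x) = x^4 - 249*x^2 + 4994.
Gal(K/Q) = V_4 (Klein four-group, Z/2Z × Z/2Z)

f factors as (x^2 - 227)(x^2 - 22), so the splitting field is K = Q(sqrt(227), sqrt(22)). The elements 227, 22, 4994 are all non-squares in Q, so sqrt(227) and sqrt(22) generate independent quadratic extensions. Thus [K:Q] = 4 and Gal(K/Q) is generated by the two order-2 automorphisms sqrt(227) ↦ -sqrt(227) and sqrt(22) ↦ -sqrt(22), giving V_4.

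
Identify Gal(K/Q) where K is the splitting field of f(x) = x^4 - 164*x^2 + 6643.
Gal(K/Q) = V_4 (Klein four-group, Z/2Z × Z/2Z)

f factors as (x^2 - 73)(x^2 - 91), so the splitting field is K = Q(sqrt(73), sqrt(91)). The elements 73, 91, 6643 are all non-squares in Q, so sqrt(73) and sqrt(91) generate independent quadratic extensions. Thus [K:Q] = 4 and Gal(K/Q) is generated by the two order-2 automorphisms sqrt(73) ↦ -sqrt(73) and sqrt(91) ↦ -sqrt(91), giving V_4.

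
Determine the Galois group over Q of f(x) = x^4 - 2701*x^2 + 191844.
Gal(K/Q) = Z/2Z (cyclic of order 2)

f factors as (x^2 - 73)(x^2 - 2628), so the splitting field is K = Q(sqrt(73), sqrt(2628)). The squarefree part of 73 is 73 and the squarefree part of 2628 is also 73, so sqrt(73) and sqrt(2628) are both rational multiples of sqrt(73). Hence Q(sqrt(73)) = Q(sqrt(2628)) = Q(sqrt(73)), and the splitting field collapses to a single degree-2 extension with Galois group Z/2Z.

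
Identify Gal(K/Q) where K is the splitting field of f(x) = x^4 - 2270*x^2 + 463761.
Gal(K/Q) = Z/2Z (cyclic of order 2)

f factors as (x^2 - 2043)(x^2 - 227), so the splitting field is K = Q(sqrt(2043), sqrt(227)). The squarefree part of 2043 is 227 and the squarefree part of 227 is also 227, so sqrt(2043) and sqrt(227) are both rational multiples of sqrt(227). Hence Q(sqrt(2043)) = Q(sqrt(227)) = Q(sqrt(227)), and the splitting field collapses to a single degree-2 extension with Galois group Z/2Z.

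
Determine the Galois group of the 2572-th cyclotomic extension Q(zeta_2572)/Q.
|Gal(Q(zeta_2572)/Q)| = phi(2572) = 1284; group ≅ (Z/2572Z)^* ≅ Z/2Z × Z/642Z

The n-th cyclotomic polynomial Φ_2572(x) is the minimal polynomial of zeta_2572 over Q and has degree phi(2572) = 1284. So Q(zeta_2572) is a degree-1284 Galois extension with Galois group (Z/2572Z)^*. By CRT, (Z/2572Z)^* ≅ (Z/4Z)^* × (Z/643Z)^*. Each prime-power unit group is (Z/4Z)^* ≅ Z/2Z; (Z/643Z)^* ≅ Z/642Z. Hence Gal(Q(zeta_2572)/Q) ≅ Z/2Z × Z/642Z.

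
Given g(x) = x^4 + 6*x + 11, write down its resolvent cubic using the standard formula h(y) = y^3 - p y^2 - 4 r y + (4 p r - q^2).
h(y) = y^3 - 44*y - 36

Identify coefficients: p = 0, q = 6, r = 11.
Plug into h(y) = y^3 - p y^2 - 4 r y + (4 p r - q^2):
  h(y) = y^3 - (0) y^2 - 4*(11) y + (4*(0)*(11) - (6)^2)
       = y^3 + (0) y^2 + (-44) y + (-36).
Simplifying: h(y) = y^3 - 44*y - 36.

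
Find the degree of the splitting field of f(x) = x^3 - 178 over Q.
[K:Q] = 6

x^3 - 178 has one real root r = 178^(1/3) and two complex roots r*zeta_3, r*zeta_3^2 where zeta_3 = e^(2*pi*i/3). The splitting field is Q(r, zeta_3). [Q(r):Q] = 3 and [Q(zeta_3):Q] = 2 with gcd = 1, so [Q(r, zeta_3):Q] = 3 * 2 = 6.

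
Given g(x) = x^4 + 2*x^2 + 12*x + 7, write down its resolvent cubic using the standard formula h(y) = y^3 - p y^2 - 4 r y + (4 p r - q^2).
h(y) = y^3 - 2*y^2 - 28*y - 88

Identify coefficients: p = 2, q = 12, r = 7.
Plug into h(y) = y^3 - p y^2 - 4 r y + (4 p r - q^2):
  h(y) = y^3 - (2) y^2 - 4*(7) y + (4*(2)*(7) - (12)^2)
       = y^3 + (-2) y^2 + (-28) y + (-88).
Simplifying: h(y) = y^3 - 2*y^2 - 28*y - 88.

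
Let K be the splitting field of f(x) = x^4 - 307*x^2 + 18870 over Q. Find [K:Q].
[K:Q] = 4

f factors as (x^2 - 222)(x^2 - 85); the splitting field is K = Q(sqrt(222), sqrt(85)). Since 222, 85, and 18870 are all non-squares in Q, the three subfields Q(sqrt(222)), Q(sqrt(85)), Q(sqrt(18870)) are distinct degree-2 extensions, so [K:Q] = 4 (Klein four Galois group).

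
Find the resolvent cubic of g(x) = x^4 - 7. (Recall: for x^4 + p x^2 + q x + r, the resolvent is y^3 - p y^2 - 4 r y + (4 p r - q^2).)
h(y) = y^3 + 28*y

Identify coefficients: p = 0, q = 0, r = -7.
Plug into h(y) = y^3 - p y^2 - 4 r y + (4 p r - q^2):
  h(y) = y^3 - (0) y^2 - 4*(-7) y + (4*(0)*(-7) - (0)^2)
       = y^3 + (0) y^2 + (28) y + (0).
Simplifying: h(y) = y^3 + 28*y.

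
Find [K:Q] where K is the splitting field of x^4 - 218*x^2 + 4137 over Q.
[K:Q] = 4

f factors as (x^2 - 21)(x^2 - 197); the splitting field is K = Q(sqrt(21), sqrt(197)). Since 21, 197, and 4137 are all non-squares in Q, the three subfields Q(sqrt(21)), Q(sqrt(197)), Q(sqrt(4137)) are distinct degree-2 extensions, so [K:Q] = 4 (Klein four Galois group).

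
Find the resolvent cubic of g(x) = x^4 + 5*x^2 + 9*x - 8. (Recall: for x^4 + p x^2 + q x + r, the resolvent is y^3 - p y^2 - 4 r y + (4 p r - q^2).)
h(y) = y^3 - 5*y^2 + 32*y - 241

Identify coefficients: p = 5, q = 9, r = -8.
Plug into h(y) = y^3 - p y^2 - 4 r y + (4 p r - q^2):
  h(y) = y^3 - (5) y^2 - 4*(-8) y + (4*(5)*(-8) - (9)^2)
       = y^3 + (-5) y^2 + (32) y + (-241).
Simplifying: h(y) = y^3 - 5*y^2 + 32*y - 241.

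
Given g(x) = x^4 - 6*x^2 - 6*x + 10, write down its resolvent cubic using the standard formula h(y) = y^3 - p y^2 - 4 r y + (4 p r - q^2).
h(y) = y^3 + 6*y^2 - 40*y - 276

Identify coefficients: p = -6, q = -6, r = 10.
Plug into h(y) = y^3 - p y^2 - 4 r y + (4 p r - q^2):
  h(y) = y^3 - (-6) y^2 - 4*(10) y + (4*(-6)*(10) - (-6)^2)
       = y^3 + (6) y^2 + (-40) y + (-276).
Simplifying: h(y) = y^3 + 6*y^2 - 40*y - 276.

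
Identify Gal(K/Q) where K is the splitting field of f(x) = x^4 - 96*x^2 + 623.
Gal(K/Q) = V_4 (Klein four-group, Z/2Z × Z/2Z)

f factors as (x^2 - 7)(x^2 - 89), so the splitting field is K = Q(sqrt(7), sqrt(89)). The elements 7, 89, 623 are all non-squares in Q, so sqrt(7) and sqrt(89) generate independent quadratic extensions. Thus [K:Q] = 4 and Gal(K/Q) is generated by the two order-2 automorphisms sqrt(7) ↦ -sqrt(7) and sqrt(89) ↦ -sqrt(89), giving V_4.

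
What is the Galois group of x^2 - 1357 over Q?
Gal(K/Q) = Z/2Z (cyclic of order 2)

x^2 - 1357 is irreducible over Q since 1357 is not a rational square. The splitting field Q(sqrt(1357)) has degree 2 over Q, and its unique nontrivial automorphism is sqrt(1357) ↦ -sqrt(1357). Hence Gal(Q(sqrt(1357))/Q) = Z/2Z.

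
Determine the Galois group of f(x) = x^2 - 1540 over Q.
Gal(K/Q) = Z/2Z (cyclic of order 2)

x^2 - 1540 is irreducible over Q since 1540 is not a rational square. The splitting field Q(sqrt(1540)) has degree 2 over Q, and its unique nontrivial automorphism is sqrt(1540) ↦ -sqrt(1540). Hence Gal(Q(sqrt(1540))/Q) = Z/2Z.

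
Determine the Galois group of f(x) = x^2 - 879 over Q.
Gal(K/Q) = Z/2Z (cyclic of order 2)

x^2 - 879 is irreducible over Q since 879 is not a rational square. The splitting field Q(sqrt(879)) has degree 2 over Q, and its unique nontrivial automorphism is sqrt(879) ↦ -sqrt(879). Hence Gal(Q(sqrt(879))/Q) = Z/2Z.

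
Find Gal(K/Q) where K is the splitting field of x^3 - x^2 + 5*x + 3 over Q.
Gal(K/Q) = S_3 (symmetric group of order 6)

Compute the discriminant of x^3 + (-1)*x^2 + (5)*x + (3): Δ = -976. Since Δ is not a rational square, the Galois group is not contained in A_3; it must be the full S_3 (irreducibility of the cubic rules out anything smaller).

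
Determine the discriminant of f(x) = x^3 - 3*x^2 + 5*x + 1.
Δ = -464

For x^3 + a x^2 + b x + c the discriminant is Δ = 18 a b c - 4 a^3 c + a^2 b^2 - 4 b^3 - 27 c^2.
Plug a = -3, b = 5, c = 1:
  18*(-3)*(5)*(1) - 4*(-3)^3*(1) + (-3)^2*(5)^2 - 4*(5)^3 - 27*(1)^2
  = -270 + (108) + 225 + (-500) + (-27)
  = -464.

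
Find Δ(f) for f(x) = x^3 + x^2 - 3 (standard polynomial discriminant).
Δ = -231

For x^3 + a x^2 + b x + c the discriminant is Δ = 18 a b c - 4 a^3 c + a^2 b^2 - 4 b^3 - 27 c^2.
Plug a = 1, b = 0, c = -3:
  18*(1)*(0)*(-3) - 4*(1)^3*(-3) + (1)^2*(0)^2 - 4*(0)^3 - 27*(-3)^2
  = 0 + (12) + 0 + (0) + (-243)
  = -231.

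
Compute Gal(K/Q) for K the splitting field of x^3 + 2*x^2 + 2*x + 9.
Gal(K/Q) = S_3 (symmetric group of order 6)

Compute the discriminant of x^3 + (2)*x^2 + (2)*x + (9): Δ = -1843. Since Δ is not a rational square, the Galois group is not contained in A_3; it must be the full S_3 (irreducibility of the cubic rules out anything smaller).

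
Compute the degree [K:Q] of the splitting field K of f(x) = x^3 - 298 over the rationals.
[K:Q] = 6

x^3 - 298 has one real root r = 298^(1/3) and two complex roots r*zeta_3, r*zeta_3^2 where zeta_3 = e^(2*pi*i/3). The splitting field is Q(r, zeta_3). [Q(r):Q] = 3 and [Q(zeta_3):Q] = 2 with gcd = 1, so [Q(r, zeta_3):Q] = 3 * 2 = 6.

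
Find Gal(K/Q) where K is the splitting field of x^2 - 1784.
Gal(K/Q) = Z/2Z (cyclic of order 2)

x^2 - 1784 is irreducible over Q since 1784 is not a rational square. The splitting field Q(sqrt(1784)) has degree 2 over Q, and its unique nontrivial automorphism is sqrt(1784) ↦ -sqrt(1784). Hence Gal(Q(sqrt(1784))/Q) = Z/2Z.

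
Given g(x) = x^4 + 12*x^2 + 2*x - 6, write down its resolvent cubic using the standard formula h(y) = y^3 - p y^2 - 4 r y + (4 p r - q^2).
h(y) = y^3 - 12*y^2 + 24*y - 292

Identify coefficients: p = 12, q = 2, r = -6.
Plug into h(y) = y^3 - p y^2 - 4 r y + (4 p r - q^2):
  h(y) = y^3 - (12) y^2 - 4*(-6) y + (4*(12)*(-6) - (2)^2)
       = y^3 + (-12) y^2 + (24) y + (-292).
Simplifying: h(y) = y^3 - 12*y^2 + 24*y - 292.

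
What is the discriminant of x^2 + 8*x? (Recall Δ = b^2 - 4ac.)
Δ = 64

For a quadratic a x^2 + b x + c the discriminant is Δ = b^2 - 4ac = (8)^2 - 4*(1)*(0) = 64 - (0) = 64.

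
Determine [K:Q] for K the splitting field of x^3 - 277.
[K:Q] = 6

x^3 - 277 has one real root r = 277^(1/3) and two complex roots r*zeta_3, r*zeta_3^2 where zeta_3 = e^(2*pi*i/3). The splitting field is Q(r, zeta_3). [Q(r):Q] = 3 and [Q(zeta_3):Q] = 2 with gcd = 1, so [Q(r, zeta_3):Q] = 3 * 2 = 6.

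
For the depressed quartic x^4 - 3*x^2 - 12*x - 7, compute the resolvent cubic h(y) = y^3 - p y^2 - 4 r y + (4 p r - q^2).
h(y) = y^3 + 3*y^2 + 28*y - 60

Identify coefficients: p = -3, q = -12, r = -7.
Plug into h(y) = y^3 - p y^2 - 4 r y + (4 p r - q^2):
  h(y) = y^3 - (-3) y^2 - 4*(-7) y + (4*(-3)*(-7) - (-12)^2)
       = y^3 + (3) y^2 + (28) y + (-60).
Simplifying: h(y) = y^3 + 3*y^2 + 28*y - 60.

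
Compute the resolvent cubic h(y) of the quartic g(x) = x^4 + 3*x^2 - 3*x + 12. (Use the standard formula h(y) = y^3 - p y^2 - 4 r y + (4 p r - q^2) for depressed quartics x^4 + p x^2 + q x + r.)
h(y) = y^3 - 3*y^2 - 48*y + 135

Identify coefficients: p = 3, q = -3, r = 12.
Plug into h(y) = y^3 - p y^2 - 4 r y + (4 p r - q^2):
  h(y) = y^3 - (3) y^2 - 4*(12) y + (4*(3)*(12) - (-3)^2)
       = y^3 + (-3) y^2 + (-48) y + (135).
Simplifying: h(y) = y^3 - 3*y^2 - 48*y + 135.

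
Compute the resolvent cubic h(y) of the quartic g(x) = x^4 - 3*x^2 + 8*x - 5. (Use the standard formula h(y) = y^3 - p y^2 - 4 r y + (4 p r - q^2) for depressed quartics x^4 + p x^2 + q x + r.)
h(y) = y^3 + 3*y^2 + 20*y - 4

Identify coefficients: p = -3, q = 8, r = -5.
Plug into h(y) = y^3 - p y^2 - 4 r y + (4 p r - q^2):
  h(y) = y^3 - (-3) y^2 - 4*(-5) y + (4*(-3)*(-5) - (8)^2)
       = y^3 + (3) y^2 + (20) y + (-4).
Simplifying: h(y) = y^3 + 3*y^2 + 20*y - 4.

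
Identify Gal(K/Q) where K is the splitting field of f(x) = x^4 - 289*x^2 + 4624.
Gal(K/Q) = Z/2Z (cyclic of order 2)

f factors as (x^2 - 17)(x^2 - 272), so the splitting field is K = Q(sqrt(17), sqrt(272)). The squarefree part of 17 is 17 and the squarefree part of 272 is also 17, so sqrt(17) and sqrt(272) are both rational multiples of sqrt(17). Hence Q(sqrt(17)) = Q(sqrt(272)) = Q(sqrt(17)), and the splitting field collapses to a single degree-2 extension with Galois group Z/2Z.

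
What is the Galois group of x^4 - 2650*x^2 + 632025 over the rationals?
Gal(K/Q) = Z/2Z (cyclic of order 2)

f factors as (x^2 - 265)(x^2 - 2385), so the splitting field is K = Q(sqrt(265), sqrt(2385)). The squarefree part of 265 is 265 and the squarefree part of 2385 is also 265, so sqrt(265) and sqrt(2385) are both rational multiples of sqrt(265). Hence Q(sqrt(265)) = Q(sqrt(2385)) = Q(sqrt(265)), and the splitting field collapses to a single degree-2 extension with Galois group Z/2Z.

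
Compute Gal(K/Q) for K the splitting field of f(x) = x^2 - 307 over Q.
Gal(K/Q) = Z/2Z (cyclic of order 2)

x^2 - 307 is irreducible over Q since 307 is not a rational square. The splitting field Q(sqrt(307)) has degree 2 over Q, and its unique nontrivial automorphism is sqrt(307) ↦ -sqrt(307). Hence Gal(Q(sqrt(307))/Q) = Z/2Z.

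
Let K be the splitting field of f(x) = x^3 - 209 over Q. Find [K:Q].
[K:Q] = 6

x^3 - 209 has one real root r = 209^(1/3) and two complex roots r*zeta_3, r*zeta_3^2 where zeta_3 = e^(2*pi*i/3). The splitting field is Q(r, zeta_3). [Q(r):Q] = 3 and [Q(zeta_3):Q] = 2 with gcd = 1, so [Q(r, zeta_3):Q] = 3 * 2 = 6.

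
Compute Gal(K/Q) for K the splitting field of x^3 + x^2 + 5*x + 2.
Gal(K/Q) = S_3 (symmetric group of order 6)

Compute the discriminant of x^3 + (1)*x^2 + (5)*x + (2): Δ = -411. Since Δ is not a rational square, the Galois group is not contained in A_3; it must be the full S_3 (irreducibility of the cubic rules out anything smaller).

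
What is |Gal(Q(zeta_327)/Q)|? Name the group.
|Gal(Q(zeta_327)/Q)| = phi(327) = 216; group ≅ (Z/327Z)^* ≅ Z/2Z × Z/108Z

The n-th cyclotomic polynomial Φ_327(x) is the minimal polynomial of zeta_327 over Q and has degree phi(327) = 216. So Q(zeta_327) is a degree-216 Galois extension with Galois group (Z/327Z)^*. By CRT, (Z/327Z)^* ≅ (Z/3Z)^* × (Z/109Z)^*. Each prime-power unit group is (Z/3Z)^* ≅ Z/2Z; (Z/109Z)^* ≅ Z/108Z. Hence Gal(Q(zeta_327)/Q) ≅ Z/2Z × Z/108Z.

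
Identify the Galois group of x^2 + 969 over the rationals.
Gal(K/Q) = Z/2Z (cyclic of order 2)

x^2 + 969 is irreducible over Q since -969 is not a rational square. The splitting field Q(sqrt(-969)) has degree 2 over Q, and its unique nontrivial automorphism is sqrt(-969) ↦ -sqrt(-969). Hence Gal(Q(sqrt(-969))/Q) = Z/2Z.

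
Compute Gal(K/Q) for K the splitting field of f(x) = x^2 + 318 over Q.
Gal(K/Q) = Z/2Z (cyclic of order 2)

x^2 + 318 is irreducible over Q since -318 is not a rational square. The splitting field Q(sqrt(-318)) has degree 2 over Q, and its unique nontrivial automorphism is sqrt(-318) ↦ -sqrt(-318). Hence Gal(Q(sqrt(-318))/Q) = Z/2Z.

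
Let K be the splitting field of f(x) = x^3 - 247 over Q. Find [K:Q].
[K:Q] = 6

x^3 - 247 has one real root r = 247^(1/3) and two complex roots r*zeta_3, r*zeta_3^2 where zeta_3 = e^(2*pi*i/3). The splitting field is Q(r, zeta_3). [Q(r):Q] = 3 and [Q(zeta_3):Q] = 2 with gcd = 1, so [Q(r, zeta_3):Q] = 3 * 2 = 6.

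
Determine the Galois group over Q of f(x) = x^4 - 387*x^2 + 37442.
Gal(K/Q) = V_4 (Klein four-group, Z/2Z × Z/2Z)

f factors as (x^2 - 193)(x^2 - 194), so the splitting field is K = Q(sqrt(193), sqrt(194)). The elements 193, 194, 37442 are all non-squares in Q, so sqrt(193) and sqrt(194) generate independent quadratic extensions. Thus [K:Q] = 4 and Gal(K/Q) is generated by the two order-2 automorphisms sqrt(193) ↦ -sqrt(193) and sqrt(194) ↦ -sqrt(194), giving V_4.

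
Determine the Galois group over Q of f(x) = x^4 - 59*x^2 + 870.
Gal(K/Q) = V_4 (Klein four-group, Z/2Z × Z/2Z)

f factors as (x^2 - 29)(x^2 - 30), so the splitting field is K = Q(sqrt(29), sqrt(30)). The elements 29, 30, 870 are all non-squares in Q, so sqrt(29) and sqrt(30) generate independent quadratic extensions. Thus [K:Q] = 4 and Gal(K/Q) is generated by the two order-2 automorphisms sqrt(29) ↦ -sqrt(29) and sqrt(30) ↦ -sqrt(30), giving V_4.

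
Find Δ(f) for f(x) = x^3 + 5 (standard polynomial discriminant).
Δ = -675

For a depressed cubic x^3 + p x + q the discriminant is Δ = -4 p^3 - 27 q^2 = -4*(0)^3 - 27*(5)^2 = 0 - 675 = -675.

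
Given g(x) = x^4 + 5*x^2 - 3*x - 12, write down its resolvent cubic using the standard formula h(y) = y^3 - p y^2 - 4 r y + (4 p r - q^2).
h(y) = y^3 - 5*y^2 + 48*y - 249

Identify coefficients: p = 5, q = -3, r = -12.
Plug into h(y) = y^3 - p y^2 - 4 r y + (4 p r - q^2):
  h(y) = y^3 - (5) y^2 - 4*(-12) y + (4*(5)*(-12) - (-3)^2)
       = y^3 + (-5) y^2 + (48) y + (-249).
Simplifying: h(y) = y^3 - 5*y^2 + 48*y - 249.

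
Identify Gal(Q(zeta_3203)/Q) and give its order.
|Gal(Q(zeta_3203)/Q)| = phi(3203) = 3202; group ≅ (Z/3203Z)^* ≅ Z/3202Z

The n-th cyclotomic polynomial Φ_3203(x) is the minimal polynomial of zeta_3203 over Q and has degree phi(3203) = 3202. So Q(zeta_3203) is a degree-3202 Galois extension with Galois group (Z/3203Z)^*. (Z/3203Z)^* is cyclic since 3203 is an odd prime power (or 4). Hence Gal(Q(zeta_3203)/Q) ≅ Z/3202Z.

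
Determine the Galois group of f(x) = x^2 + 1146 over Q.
Gal(K/Q) = Z/2Z (cyclic of order 2)

x^2 + 1146 is irreducible over Q since -1146 is not a rational square. The splitting field Q(sqrt(-1146)) has degree 2 over Q, and its unique nontrivial automorphism is sqrt(-1146) ↦ -sqrt(-1146). Hence Gal(Q(sqrt(-1146))/Q) = Z/2Z.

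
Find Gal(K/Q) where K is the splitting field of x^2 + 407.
Gal(K/Q) = Z/2Z (cyclic of order 2)

x^2 + 407 is irreducible over Q since -407 is not a rational square. The splitting field Q(sqrt(-407)) has degree 2 over Q, and its unique nontrivial automorphism is sqrt(-407) ↦ -sqrt(-407). Hence Gal(Q(sqrt(-407))/Q) = Z/2Z.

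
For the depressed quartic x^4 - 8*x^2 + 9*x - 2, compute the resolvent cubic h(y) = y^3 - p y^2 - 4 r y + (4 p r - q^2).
h(y) = y^3 + 8*y^2 + 8*y - 17

Identify coefficients: p = -8, q = 9, r = -2.
Plug into h(y) = y^3 - p y^2 - 4 r y + (4 p r - q^2):
  h(y) = y^3 - (-8) y^2 - 4*(-2) y + (4*(-8)*(-2) - (9)^2)
       = y^3 + (8) y^2 + (8) y + (-17).
Simplifying: h(y) = y^3 + 8*y^2 + 8*y - 17.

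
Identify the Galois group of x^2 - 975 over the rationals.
Gal(K/Q) = Z/2Z (cyclic of order 2)

x^2 - 975 is irreducible over Q since 975 is not a rational square. The splitting field Q(sqrt(975)) has degree 2 over Q, and its unique nontrivial automorphism is sqrt(975) ↦ -sqrt(975). Hence Gal(Q(sqrt(975))/Q) = Z/2Z.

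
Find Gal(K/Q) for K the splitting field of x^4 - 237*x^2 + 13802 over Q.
Gal(K/Q) = V_4 (Klein four-group, Z/2Z × Z/2Z)

f factors as (x^2 - 134)(x^2 - 103), so the splitting field is K = Q(sqrt(134), sqrt(103)). The elements 134, 103, 13802 are all non-squares in Q, so sqrt(134) and sqrt(103) generate independent quadratic extensions. Thus [K:Q] = 4 and Gal(K/Q) is generated by the two order-2 automorphisms sqrt(134) ↦ -sqrt(134) and sqrt(103) ↦ -sqrt(103), giving V_4.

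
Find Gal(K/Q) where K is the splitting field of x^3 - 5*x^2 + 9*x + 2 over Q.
Gal(K/Q) = S_3 (symmetric group of order 6)

Compute the discriminant of x^3 + (-5)*x^2 + (9)*x + (2): Δ = -1619. Since Δ is not a rational square, the Galois group is not contained in A_3; it must be the full S_3 (irreducibility of the cubic rules out anything smaller).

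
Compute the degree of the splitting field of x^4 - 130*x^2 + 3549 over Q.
[K:Q] = 4

f factors as (x^2 - 39)(x^2 - 91); the splitting field is K = Q(sqrt(39), sqrt(91)). Since 39, 91, and 3549 are all non-squares in Q, the three subfields Q(sqrt(39)), Q(sqrt(91)), Q(sqrt(3549)) are distinct degree-2 extensions, so [K:Q] = 4 (Klein four Galois group).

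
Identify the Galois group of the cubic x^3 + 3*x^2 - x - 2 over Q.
Gal(K/Q) = S_3 (symmetric group of order 6)

Compute the discriminant of x^3 + (3)*x^2 + (-1)*x + (-2): Δ = 229. Since Δ is not a rational square, the Galois group is not contained in A_3; it must be the full S_3 (irreducibility of the cubic rules out anything smaller).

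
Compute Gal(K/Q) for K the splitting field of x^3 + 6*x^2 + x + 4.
Gal(K/Q) = S_3 (symmetric group of order 6)

Compute the discriminant of x^3 + (6)*x^2 + (1)*x + (4): Δ = -3424. Since Δ is not a rational square, the Galois group is not contained in A_3; it must be the full S_3 (irreducibility of the cubic rules out anything smaller).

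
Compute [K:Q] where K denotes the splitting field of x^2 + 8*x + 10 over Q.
[K:Q] = 2

The discriminant of x^2 + (8)*x + (10) is b^2 - 4c = 64 - (40) = 24. Since 24 is not a perfect square in Q, the polynomial is irreducible over Q. Its two roots generate a degree-2 extension, so [K:Q] = 2.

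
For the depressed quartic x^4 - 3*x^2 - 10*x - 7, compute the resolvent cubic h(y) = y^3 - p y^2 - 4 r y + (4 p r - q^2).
h(y) = y^3 + 3*y^2 + 28*y - 16

Identify coefficients: p = -3, q = -10, r = -7.
Plug into h(y) = y^3 - p y^2 - 4 r y + (4 p r - q^2):
  h(y) = y^3 - (-3) y^2 - 4*(-7) y + (4*(-3)*(-7) - (-10)^2)
       = y^3 + (3) y^2 + (28) y + (-16).
Simplifying: h(y) = y^3 + 3*y^2 + 28*y - 16.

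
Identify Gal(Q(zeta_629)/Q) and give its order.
|Gal(Q(zeta_629)/Q)| = phi(629) = 576; group ≅ (Z/629Z)^* ≅ Z/16Z × Z/36Z

The n-th cyclotomic polynomial Φ_629(x) is the minimal polynomial of zeta_629 over Q and has degree phi(629) = 576. So Q(zeta_629) is a degree-576 Galois extension with Galois group (Z/629Z)^*. By CRT, (Z/629Z)^* ≅ (Z/17Z)^* × (Z/37Z)^*. Each prime-power unit group is (Z/17Z)^* ≅ Z/16Z; (Z/37Z)^* ≅ Z/36Z. Hence Gal(Q(zeta_629)/Q) ≅ Z/16Z × Z/36Z.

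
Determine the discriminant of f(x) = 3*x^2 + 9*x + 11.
Δ = -51

For a quadratic a x^2 + b x + c the discriminant is Δ = b^2 - 4ac = (9)^2 - 4*(3)*(11) = 81 - (132) = -51.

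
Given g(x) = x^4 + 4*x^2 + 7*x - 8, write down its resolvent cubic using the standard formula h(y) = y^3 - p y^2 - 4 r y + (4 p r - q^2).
h(y) = y^3 - 4*y^2 + 32*y - 177

Identify coefficients: p = 4, q = 7, r = -8.
Plug into h(y) = y^3 - p y^2 - 4 r y + (4 p r - q^2):
  h(y) = y^3 - (4) y^2 - 4*(-8) y + (4*(4)*(-8) - (7)^2)
       = y^3 + (-4) y^2 + (32) y + (-177).
Simplifying: h(y) = y^3 - 4*y^2 + 32*y - 177.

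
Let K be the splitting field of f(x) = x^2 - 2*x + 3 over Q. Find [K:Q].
[K:Q] = 2

The discriminant of x^2 + (-2)*x + (3) is b^2 - 4c = 4 - (12) = -8. Since -8 is not a perfect square in Q, the polynomial is irreducible over Q. Its two roots generate a degree-2 extension, so [K:Q] = 2.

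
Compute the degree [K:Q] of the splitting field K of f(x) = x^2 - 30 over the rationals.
[K:Q] = 2

The polynomial x^2 - 30 is irreducible over Q since 30 is not a perfect square. Its splitting field is Q(sqrt(30)), which has degree 2 over Q.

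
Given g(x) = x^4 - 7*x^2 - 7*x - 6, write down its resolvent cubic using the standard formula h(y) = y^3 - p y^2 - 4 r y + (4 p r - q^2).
h(y) = y^3 + 7*y^2 + 24*y + 119

Identify coefficients: p = -7, q = -7, r = -6.
Plug into h(y) = y^3 - p y^2 - 4 r y + (4 p r - q^2):
  h(y) = y^3 - (-7) y^2 - 4*(-6) y + (4*(-7)*(-6) - (-7)^2)
       = y^3 + (7) y^2 + (24) y + (119).
Simplifying: h(y) = y^3 + 7*y^2 + 24*y + 119.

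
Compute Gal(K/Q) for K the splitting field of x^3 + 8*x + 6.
Gal(K/Q) = S_3 (symmetric group of order 6)

Compute the discriminant of x^3 + (0)*x^2 + (8)*x + (6): Δ = -3020. Since Δ is not a rational square, the Galois group is not contained in A_3; it must be the full S_3 (irreducibility of the cubic rules out anything smaller).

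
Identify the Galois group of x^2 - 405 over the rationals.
Gal(K/Q) = Z/2Z (cyclic of order 2)

x^2 - 405 is irreducible over Q since 405 is not a rational square. The splitting field Q(sqrt(405)) has degree 2 over Q, and its unique nontrivial automorphism is sqrt(405) ↦ -sqrt(405). Hence Gal(Q(sqrt(405))/Q) = Z/2Z.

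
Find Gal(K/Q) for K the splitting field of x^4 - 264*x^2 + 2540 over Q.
Gal(K/Q) = V_4 (Klein four-group, Z/2Z × Z/2Z)

f factors as (x^2 - 10)(x^2 - 254), so the splitting field is K = Q(sqrt(10), sqrt(254)). The elements 10, 254, 2540 are all non-squares in Q, so sqrt(10) and sqrt(254) generate independent quadratic extensions. Thus [K:Q] = 4 and Gal(K/Q) is generated by the two order-2 automorphisms sqrt(10) ↦ -sqrt(10) and sqrt(254) ↦ -sqrt(254), giving V_4.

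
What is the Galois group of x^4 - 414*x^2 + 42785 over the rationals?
Gal(K/Q) = V_4 (Klein four-group, Z/2Z × Z/2Z)

f factors as (x^2 - 199)(x^2 - 215), so the splitting field is K = Q(sqrt(199), sqrt(215)). The elements 199, 215, 42785 are all non-squares in Q, so sqrt(199) and sqrt(215) generate independent quadratic extensions. Thus [K:Q] = 4 and Gal(K/Q) is generated by the two order-2 automorphisms sqrt(199) ↦ -sqrt(199) and sqrt(215) ↦ -sqrt(215), giving V_4.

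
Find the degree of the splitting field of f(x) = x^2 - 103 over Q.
[K:Q] = 2

The polynomial x^2 - 103 is irreducible over Q since 103 is not a perfect square. Its splitting field is Q(sqrt(103)), which has degree 2 over Q.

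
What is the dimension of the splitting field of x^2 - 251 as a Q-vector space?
[K:Q] = 2

The polynomial x^2 - 251 is irreducible over Q since 251 is not a perfect square. Its splitting field is Q(sqrt(251)), which has degree 2 over Q.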